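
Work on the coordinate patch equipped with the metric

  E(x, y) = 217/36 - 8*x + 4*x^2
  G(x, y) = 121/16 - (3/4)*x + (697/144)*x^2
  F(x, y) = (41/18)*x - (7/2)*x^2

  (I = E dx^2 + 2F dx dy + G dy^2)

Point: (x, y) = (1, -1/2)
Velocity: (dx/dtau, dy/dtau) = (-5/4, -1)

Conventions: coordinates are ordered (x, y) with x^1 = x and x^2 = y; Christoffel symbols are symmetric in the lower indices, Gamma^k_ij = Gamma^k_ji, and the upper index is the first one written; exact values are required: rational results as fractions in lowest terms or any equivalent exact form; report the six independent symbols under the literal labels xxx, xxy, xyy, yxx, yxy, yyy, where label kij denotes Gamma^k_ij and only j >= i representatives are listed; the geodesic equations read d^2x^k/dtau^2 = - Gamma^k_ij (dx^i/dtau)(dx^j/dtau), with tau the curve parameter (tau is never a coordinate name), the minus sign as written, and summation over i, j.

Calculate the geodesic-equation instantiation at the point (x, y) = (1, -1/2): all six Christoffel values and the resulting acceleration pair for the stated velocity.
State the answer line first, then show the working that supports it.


Answer: Gamma_xxx = -176/675, Gamma_xxy = 14146/57375, Gamma_xyy = -539477/229500, Gamma_yxx = -292/675, Gamma_yxy = 46939/114750, Gamma_yyy = -14146/57375; accelerations (d^2x/dtau^2, d^2y/dtau^2) = (54613/25500, -1277/12750)

E = 73/36, F = -11/9, G = 839/72 at the point
E_x = 0, E_y = 0, F_x = -85/18, F_y = 0, G_x = 643/72, G_y = 0
EG - F^2 = 2125/96;  g^inv = (96/2125) * [[839/72, 11/9], [11/9, 73/36]]
first-kind symbols [ij,l] = (1/2)(d_i g_jl + d_j g_il - d_l g_ij): [xx,x] = E_x/2 = 0, [xx,y] = F_x - E_y/2 = -85/18, [xy,x] = E_y/2 = 0, [xy,y] = G_x/2 = 643/144, [yy,x] = F_y - G_x/2 = -643/144, [yy,y] = G_y/2 = 0
Gamma^x_ij = (G*[ij,x] - F*[ij,y])/(EG - F^2), Gamma^y_ij = (E*[ij,y] - F*[ij,x])/(EG - F^2)
Gamma_xxx = -176/675, Gamma_xxy = 14146/57375, Gamma_xyy = -539477/229500, Gamma_yxx = -292/675, Gamma_yxy = 46939/114750, Gamma_yyy = -14146/57375
d^2x/dtau^2 = -(Gamma_xxx*(-5/4)^2 + 2*Gamma_xxy*(-5/4)*(-1) + Gamma_xyy*(-1)^2) = 54613/25500
d^2y/dtau^2 = -(Gamma_yxx*(-5/4)^2 + 2*Gamma_yxy*(-5/4)*(-1) + Gamma_yyy*(-1)^2) = -1277/12750


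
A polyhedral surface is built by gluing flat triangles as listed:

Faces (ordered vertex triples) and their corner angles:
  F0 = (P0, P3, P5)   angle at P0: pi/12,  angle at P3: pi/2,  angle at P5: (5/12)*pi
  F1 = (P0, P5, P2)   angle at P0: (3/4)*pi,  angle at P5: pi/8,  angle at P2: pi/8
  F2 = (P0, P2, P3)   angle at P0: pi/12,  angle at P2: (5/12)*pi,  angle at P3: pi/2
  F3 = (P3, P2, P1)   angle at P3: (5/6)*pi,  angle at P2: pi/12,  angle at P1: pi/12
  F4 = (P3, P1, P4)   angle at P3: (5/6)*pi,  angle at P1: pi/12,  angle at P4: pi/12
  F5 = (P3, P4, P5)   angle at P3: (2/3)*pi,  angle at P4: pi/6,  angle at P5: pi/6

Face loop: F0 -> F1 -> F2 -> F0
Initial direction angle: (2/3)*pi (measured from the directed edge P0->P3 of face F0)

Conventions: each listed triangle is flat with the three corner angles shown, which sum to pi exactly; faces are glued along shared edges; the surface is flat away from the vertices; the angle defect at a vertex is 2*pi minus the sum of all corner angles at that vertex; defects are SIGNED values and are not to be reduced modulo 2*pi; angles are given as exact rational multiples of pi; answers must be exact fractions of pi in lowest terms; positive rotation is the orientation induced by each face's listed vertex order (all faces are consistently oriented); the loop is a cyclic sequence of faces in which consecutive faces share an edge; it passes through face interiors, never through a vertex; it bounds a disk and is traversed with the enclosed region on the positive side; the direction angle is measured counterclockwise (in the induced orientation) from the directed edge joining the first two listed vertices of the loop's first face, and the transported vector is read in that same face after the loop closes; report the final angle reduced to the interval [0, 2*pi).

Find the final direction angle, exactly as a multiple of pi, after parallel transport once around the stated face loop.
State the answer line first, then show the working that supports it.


Answer: final direction angle = (7/4)*pi

enclosed vertex P0: corner angles sum to (11/12)*pi, defect = 2*pi - (11/12)*pi = (13/12)*pi
final direction = starting direction + enclosed defect total, reduced mod 2*pi (induced orientation)
final angle = (2/3)*pi + (13/12)*pi = (7/4)*pi (mod 2*pi)


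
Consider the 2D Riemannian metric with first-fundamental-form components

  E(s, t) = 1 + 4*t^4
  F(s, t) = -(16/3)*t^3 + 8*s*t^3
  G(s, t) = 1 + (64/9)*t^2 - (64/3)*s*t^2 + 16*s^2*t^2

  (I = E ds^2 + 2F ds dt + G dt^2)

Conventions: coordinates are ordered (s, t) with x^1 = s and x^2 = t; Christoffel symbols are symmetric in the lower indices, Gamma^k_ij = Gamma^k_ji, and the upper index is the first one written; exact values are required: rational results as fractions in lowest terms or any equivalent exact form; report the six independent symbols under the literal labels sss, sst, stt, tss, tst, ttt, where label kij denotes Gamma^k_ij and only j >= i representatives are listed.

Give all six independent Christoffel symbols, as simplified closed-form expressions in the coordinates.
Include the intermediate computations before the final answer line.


E = 1 + 4*t^4; F = -(16/3)*t^3 + 8*s*t^3; G = 1 + (64/9)*t^2 - (64/3)*s*t^2 + 16*s^2*t^2
Gamma^k_ij = (1/2) g^{kl} (d_i g_jl + d_j g_il - d_l g_ij), with g^inv = (1/(EG-F^2)) [[G, -F], [-F, E]]
first partials: E_s = 0, E_t = 16*t^3, F_s = 8*t^3, F_t = -16*t^2 + 24*s*t^2, G_s = -(64/3)*t^2 + 32*s*t^2, G_t = (128/9)*t - (128/3)*s*t + 32*s^2*t
D = EG - F^2 = 1 + (64/9)*t^2 - (64/3)*s*t^2 + 4*t^4 + 16*s^2*t^2
expanded: Gamma^s_ss = (G E_s - 2F F_s + F E_t)/(2D), Gamma^s_st = (G E_t - F G_s)/(2D), Gamma^s_tt = (2G F_t - G G_s - F G_t)/(2D), Gamma^t_ss = (2E F_s - E E_t - F E_s)/(2D), Gamma^t_st = (E G_s - F E_t)/(2D), Gamma^t_tt = (E G_t - 2F F_t + F G_s)/(2D); substitute and cancel common factors

Answer: Gamma_sss = 0, Gamma_sst = 72*t^3/(144*s^2*t^2 - 192*s*t^2 + 36*t^4 + 64*t^2 + 9), Gamma_stt = (72*s*t^2 - 48*t^2)/(144*s^2*t^2 - 192*s*t^2 + 36*t^4 + 64*t^2 + 9), Gamma_tss = 0, Gamma_tst = (144*s*t^2 - 96*t^2)/(144*s^2*t^2 - 192*s*t^2 + 36*t^4 + 64*t^2 + 9), Gamma_ttt = (144*s^2*t - 192*s*t + 64*t)/(144*s^2*t^2 - 192*s*t^2 + 36*t^4 + 64*t^2 + 9)


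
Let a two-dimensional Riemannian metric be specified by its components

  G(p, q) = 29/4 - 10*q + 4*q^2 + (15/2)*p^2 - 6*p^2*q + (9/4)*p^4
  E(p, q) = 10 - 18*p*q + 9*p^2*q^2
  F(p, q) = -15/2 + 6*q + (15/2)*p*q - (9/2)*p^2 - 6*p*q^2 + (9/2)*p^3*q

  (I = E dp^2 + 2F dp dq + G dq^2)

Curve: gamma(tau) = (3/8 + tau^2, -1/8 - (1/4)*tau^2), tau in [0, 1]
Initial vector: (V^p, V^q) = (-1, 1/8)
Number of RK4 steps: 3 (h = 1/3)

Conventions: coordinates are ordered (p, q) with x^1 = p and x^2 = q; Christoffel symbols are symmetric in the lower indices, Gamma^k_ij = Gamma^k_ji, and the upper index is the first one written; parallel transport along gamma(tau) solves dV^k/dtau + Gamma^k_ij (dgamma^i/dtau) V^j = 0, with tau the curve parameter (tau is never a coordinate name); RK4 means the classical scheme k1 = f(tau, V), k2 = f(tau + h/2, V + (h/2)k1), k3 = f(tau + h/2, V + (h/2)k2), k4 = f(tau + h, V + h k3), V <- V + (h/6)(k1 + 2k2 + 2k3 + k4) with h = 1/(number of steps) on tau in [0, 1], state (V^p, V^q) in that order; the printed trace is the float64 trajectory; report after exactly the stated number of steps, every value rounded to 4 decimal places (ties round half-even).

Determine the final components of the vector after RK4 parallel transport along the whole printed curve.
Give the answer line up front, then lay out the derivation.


Answer: V^p = -0.8464, V^q = -0.0486

gamma'(tau) = (2*tau, -(1/2)*tau); f(tau, V)^k = -Gamma^k_ij(gamma(tau)) gamma'^i(tau) V^j; h = 1/3; intermediate values shown to 6 dp
curve data and Christoffel symbols at the stage parameters:
  tau = 0.000000: gamma = (0.375000, -0.125000), gamma' = (0.000000, 0.000000); Gamma_ppp = 0.059995, Gamma_ppq = -0.179984, Gamma_pqq = 0.319971, Gamma_qpp = -0.056562, Gamma_qpq = 0.169686, Gamma_qqq = -0.301664
  tau = 0.166667: gamma = (0.402778, -0.131944), gamma' = (0.333333, -0.083333); Gamma_ppp = 0.062451, Gamma_ppq = -0.190640, Gamma_pqq = 0.315541, Gamma_qpp = -0.059442, Gamma_qpq = 0.181456, Gamma_qqq = -0.300341
  tau = 0.333333: gamma = (0.486111, -0.152778), gamma' = (0.666667, -0.166667); Gamma_ppp = 0.069114, Gamma_ppq = -0.219909, Gamma_pqq = 0.301589, Gamma_qpp = -0.067768, Gamma_qpq = 0.215624, Gamma_qqq = -0.295713
  tau = 0.500000: gamma = (0.625000, -0.187500), gamma' = (1.000000, -0.250000); Gamma_ppp = 0.077867, Gamma_ppq = -0.259558, Gamma_pqq = 0.276862, Gamma_qpp = -0.080409, Gamma_qpq = 0.268029, Gamma_qqq = -0.285897
  tau = 0.666667: gamma = (0.819444, -0.236111), gamma' = (1.333333, -0.333333); Gamma_ppp = 0.085520, Gamma_ppq = -0.296804, Gamma_pqq = 0.241468, Gamma_qpp = -0.095050, Gamma_qpq = 0.329881, Gamma_qqq = -0.268378
  tau = 0.833333: gamma = (1.069444, -0.298611), gamma' = (1.666667, -0.416667); Gamma_ppp = 0.089024, Gamma_ppq = -0.318831, Gamma_pqq = 0.198752, Gamma_qpp = -0.108249, Gamma_qpq = 0.387683, Gamma_qqq = -0.241672
  tau = 1.000000: gamma = (1.375000, -0.375000), gamma' = (2.000000, -0.500000); Gamma_ppp = 0.087123, Gamma_ppq = -0.319451, Gamma_pqq = 0.154886, Gamma_qpp = -0.116613, Gamma_qpq = 0.427582, Gamma_qqq = -0.207312
step 0: V^p = -1.0000, V^q = 0.1250
step 1: k1 = (0.000000, 0.000000), k2 = (0.047934, -0.045625), k3 = (0.046957, -0.044695), k4 = (0.103108, -0.101100); V <- V + (h/6)(k1 + 2k2 + 2k3 + k4): V^p = -0.9837, V^q = 0.1093
step 2: k1 = (0.102909, -0.100904), k2 = (0.168407, -0.173903), k3 = (0.162849, -0.168163), k4 = (0.223316, -0.248203); V <- V + (h/6)(k1 + 2k2 + 2k3 + k4): V^p = -0.9288, V^q = 0.0519
step 3: k1 = (0.222536, -0.247336), k2 = (0.257352, -0.312928), k3 = (0.249006, -0.302779), k4 = (0.247385, -0.331122); V <- V + (h/6)(k1 + 2k2 + 2k3 + k4): V^p = -0.8464, V^q = -0.0486


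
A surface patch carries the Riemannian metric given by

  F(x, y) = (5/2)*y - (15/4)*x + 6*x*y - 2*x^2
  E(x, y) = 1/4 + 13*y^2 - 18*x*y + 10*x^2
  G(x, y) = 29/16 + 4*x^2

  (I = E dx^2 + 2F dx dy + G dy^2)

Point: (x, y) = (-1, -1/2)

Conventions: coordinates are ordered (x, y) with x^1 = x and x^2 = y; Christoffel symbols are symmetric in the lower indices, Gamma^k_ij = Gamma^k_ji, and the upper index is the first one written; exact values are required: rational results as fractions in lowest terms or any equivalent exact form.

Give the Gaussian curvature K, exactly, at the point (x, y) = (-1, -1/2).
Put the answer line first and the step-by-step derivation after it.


Answer: K = 32928/198025

E = 9/2, F = 7/2, G = 93/16, EG - F^2 = 445/32 at the point
E_x = -11, E_y = 5, F_x = -11/4, F_y = -7/2, G_x = -8, G_y = 0
E_yy = 26, F_xy = 6, G_xx = 8
Apply the Brioschi formula K = (det M1 - det M2)/(EG - F^2)^2 over the derivative matrices of E, F, G.
M1 = [[-E_yy/2 + F_xy - G_xx/2, E_x/2, F_x - E_y/2], [F_y - G_x/2, E, F], [G_y/2, F, G]] = [[-11, -11/2, -21/4], [1/2, 9/2, 7/2], [0, 7/2, 93/16]]; det M1 = -9355/64
M2 = [[0, E_y/2, G_x/2], [E_y/2, E, F], [G_x/2, F, G]] = [[0, 5/2, -4], [5/2, 9/2, 7/2], [-4, 7/2, 93/16]]; det M2 = -11413/64
det M1 - det M2 = 1029/32; K = 1029/32 / (445/32)^2 = 32928/198025


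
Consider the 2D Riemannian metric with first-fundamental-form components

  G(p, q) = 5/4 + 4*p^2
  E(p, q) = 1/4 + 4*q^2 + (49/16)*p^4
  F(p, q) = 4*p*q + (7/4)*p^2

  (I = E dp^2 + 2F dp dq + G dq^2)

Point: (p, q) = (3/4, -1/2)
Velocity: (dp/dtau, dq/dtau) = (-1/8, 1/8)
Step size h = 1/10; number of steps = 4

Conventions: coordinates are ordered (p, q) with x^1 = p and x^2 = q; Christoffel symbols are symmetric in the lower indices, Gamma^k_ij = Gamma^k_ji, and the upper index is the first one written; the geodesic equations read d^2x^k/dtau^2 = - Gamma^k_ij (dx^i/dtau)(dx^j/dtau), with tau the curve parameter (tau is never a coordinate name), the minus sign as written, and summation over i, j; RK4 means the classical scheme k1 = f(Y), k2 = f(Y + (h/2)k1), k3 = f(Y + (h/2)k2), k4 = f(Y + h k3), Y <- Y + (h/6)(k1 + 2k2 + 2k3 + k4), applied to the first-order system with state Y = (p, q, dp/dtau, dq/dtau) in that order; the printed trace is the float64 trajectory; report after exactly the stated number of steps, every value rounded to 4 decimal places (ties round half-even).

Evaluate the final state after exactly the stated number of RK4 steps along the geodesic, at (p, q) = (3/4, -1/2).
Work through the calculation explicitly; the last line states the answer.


f(Y) = (dp/dtau, dq/dtau, -Gamma^p_ij Y'^i Y'^j, -Gamma^q_ij Y'^i Y'^j) with the Gammas evaluated at the stage position; h = 0.100000; intermediate values shown to 6 dp
step 0: p = 0.7500, q = -0.5000, dp/dtau = -0.1250, dq/dtau = 0.1250
step 1:
  k1: at (p, q) = (0.750000, -0.500000), (dp/dtau, dq/dtau) = (-0.125000, 0.125000); Gamma_ppp = 1.386215, Gamma_ppq = -0.727024, Gamma_pqq = 0.000000, Gamma_qpp = 0.954219, Gamma_qpq = 0.750037, Gamma_qqq = 0.000000; k1 = (-0.125000, 0.125000, -0.044379, 0.008529)
  k2: at (p, q) = (0.743750, -0.493750), (dp/dtau, dq/dtau) = (-0.127219, 0.125426); Gamma_ppp = 1.385998, Gamma_ppq = -0.739146, Gamma_pqq = 0.000000, Gamma_qpp = 0.952254, Gamma_qpq = 0.752250, Gamma_qqq = 0.000000; k2 = (-0.127219, 0.125426, -0.046020, 0.008595)
  k3: at (p, q) = (0.743639, -0.493729), (dp/dtau, dq/dtau) = (-0.127301, 0.125430); Gamma_ppp = 1.385905, Gamma_ppq = -0.739328, Gamma_pqq = 0.000000, Gamma_qpp = 0.952313, Gamma_qpq = 0.752238, Gamma_qqq = 0.000000; k3 = (-0.127301, 0.125430, -0.046070, 0.008590)
  k4: at (p, q) = (0.737270, -0.487457), (dp/dtau, dq/dtau) = (-0.129607, 0.125859); Gamma_ppp = 1.385434, Gamma_ppq = -0.751874, Gamma_pqq = 0.000000, Gamma_qpp = 0.950332, Gamma_qpq = 0.754450, Gamma_qqq = 0.000000; k4 = (-0.129607, 0.125859, -0.047802, 0.008650)
  Y <- Y + (h/6)(k1 + 2k2 + 2k3 + k4): p = 0.7373, q = -0.4875, dp/dtau = -0.1296, dq/dtau = 0.1259
step 2:
  k1: at (p, q) = (0.737273, -0.487457), (dp/dtau, dq/dtau) = (-0.129606, 0.125859); Gamma_ppp = 1.385437, Gamma_ppq = -0.751869, Gamma_pqq = 0.000000, Gamma_qpp = 0.950330, Gamma_qpq = 0.754450, Gamma_qqq = 0.000000; k1 = (-0.129606, 0.125859, -0.047801, 0.008650)
  k2: at (p, q) = (0.730792, -0.481164), (dp/dtau, dq/dtau) = (-0.131996, 0.126292); Gamma_ppp = 1.384708, Gamma_ppq = -0.764835, Gamma_pqq = 0.000000, Gamma_qpp = 0.948326, Gamma_qpq = 0.756660, Gamma_qqq = 0.000000; k2 = (-0.131996, 0.126292, -0.049625, 0.008704)
  k3: at (p, q) = (0.730673, -0.481143), (dp/dtau, dq/dtau) = (-0.132087, 0.126294); Gamma_ppp = 1.384598, Gamma_ppq = -0.765036, Gamma_pqq = 0.000000, Gamma_qpp = 0.948388, Gamma_qpq = 0.756644, Gamma_qqq = 0.000000; k3 = (-0.132087, 0.126294, -0.049682, 0.008698)
  k4: at (p, q) = (0.724064, -0.474828), (dp/dtau, dq/dtau) = (-0.134574, 0.126729); Gamma_ppp = 1.383567, Gamma_ppq = -0.778466, Gamma_pqq = 0.000000, Gamma_qpp = 0.946365, Gamma_qpq = 0.758845, Gamma_qqq = 0.000000; k4 = (-0.134574, 0.126729, -0.051609, 0.008744)
  Y <- Y + (h/6)(k1 + 2k2 + 2k3 + k4): p = 0.7241, q = -0.4748, dp/dtau = -0.1346, dq/dtau = 0.1267
step 3:
  k1: at (p, q) = (0.724067, -0.474828), (dp/dtau, dq/dtau) = (-0.134573, 0.126729); Gamma_ppp = 1.383571, Gamma_ppq = -0.778462, Gamma_pqq = 0.000000, Gamma_qpp = 0.946363, Gamma_qpq = 0.758846, Gamma_qqq = 0.000000; k1 = (-0.134573, 0.126729, -0.051609, 0.008745)
  k2: at (p, q) = (0.717338, -0.468491), (dp/dtau, dq/dtau) = (-0.137154, 0.127166); Gamma_ppp = 1.382231, Gamma_ppq = -0.792351, Gamma_pqq = 0.000000, Gamma_qpp = 0.944313, Gamma_qpq = 0.761037, Gamma_qqq = 0.000000; k2 = (-0.137154, 0.127166, -0.053641, 0.008783)
  k3: at (p, q) = (0.717209, -0.468469), (dp/dtau, dq/dtau) = (-0.137255, 0.127168); Gamma_ppp = 1.382101, Gamma_ppq = -0.792575, Gamma_pqq = 0.000000, Gamma_qpp = 0.944378, Gamma_qpq = 0.761017, Gamma_qqq = 0.000000; k3 = (-0.137255, 0.127168, -0.053705, 0.008775)
  k4: at (p, q) = (0.710341, -0.462111), (dp/dtau, dq/dtau) = (-0.139944, 0.127607); Gamma_ppp = 1.380402, Gamma_ppq = -0.806973, Gamma_pqq = 0.000000, Gamma_qpp = 0.942305, Gamma_qpq = 0.763190, Gamma_qqq = 0.000000; k4 = (-0.139944, 0.127607, -0.055856, 0.008803)
  Y <- Y + (h/6)(k1 + 2k2 + 2k3 + k4): p = 0.7103, q = -0.4621, dp/dtau = -0.1399, dq/dtau = 0.1276
step 4:
  k1: at (p, q) = (0.710345, -0.462111), (dp/dtau, dq/dtau) = (-0.139942, 0.127607); Gamma_ppp = 1.380406, Gamma_ppq = -0.806968, Gamma_pqq = 0.000000, Gamma_qpp = 0.942303, Gamma_qpq = 0.763191, Gamma_qqq = 0.000000; k1 = (-0.139942, 0.127607, -0.055855, 0.008804)
  k2: at (p, q) = (0.703347, -0.455731), (dp/dtau, dq/dtau) = (-0.142735, 0.128047); Gamma_ppp = 1.378338, Gamma_ppq = -0.821868, Gamma_pqq = 0.000000, Gamma_qpp = 0.940195, Gamma_qpq = 0.765346, Gamma_qqq = 0.000000; k2 = (-0.142735, 0.128047, -0.058124, 0.008821)
  k3: at (p, q) = (0.703208, -0.455709), (dp/dtau, dq/dtau) = (-0.142849, 0.128048); Gamma_ppp = 1.378183, Gamma_ppq = -0.822118, Gamma_pqq = 0.000000, Gamma_qpp = 0.940264, Gamma_qpq = 0.765320, Gamma_qqq = 0.000000; k3 = (-0.142849, 0.128048, -0.058198, 0.008811)
  k4: at (p, q) = (0.696060, -0.449306), (dp/dtau, dq/dtau) = (-0.145762, 0.128488); Gamma_ppp = 1.375685, Gamma_ppq = -0.837577, Gamma_pqq = 0.000000, Gamma_qpp = 0.938129, Gamma_qpq = 0.767444, Gamma_qqq = 0.000000; k4 = (-0.145762, 0.128488, -0.060602, 0.008814)
  Y <- Y + (h/6)(k1 + 2k2 + 2k3 + k4): p = 0.6961, q = -0.4493, dp/dtau = -0.1458, dq/dtau = 0.1285

Answer: p = 0.6961, q = -0.4493, dp/dtau = -0.1458, dq/dtau = 0.1285


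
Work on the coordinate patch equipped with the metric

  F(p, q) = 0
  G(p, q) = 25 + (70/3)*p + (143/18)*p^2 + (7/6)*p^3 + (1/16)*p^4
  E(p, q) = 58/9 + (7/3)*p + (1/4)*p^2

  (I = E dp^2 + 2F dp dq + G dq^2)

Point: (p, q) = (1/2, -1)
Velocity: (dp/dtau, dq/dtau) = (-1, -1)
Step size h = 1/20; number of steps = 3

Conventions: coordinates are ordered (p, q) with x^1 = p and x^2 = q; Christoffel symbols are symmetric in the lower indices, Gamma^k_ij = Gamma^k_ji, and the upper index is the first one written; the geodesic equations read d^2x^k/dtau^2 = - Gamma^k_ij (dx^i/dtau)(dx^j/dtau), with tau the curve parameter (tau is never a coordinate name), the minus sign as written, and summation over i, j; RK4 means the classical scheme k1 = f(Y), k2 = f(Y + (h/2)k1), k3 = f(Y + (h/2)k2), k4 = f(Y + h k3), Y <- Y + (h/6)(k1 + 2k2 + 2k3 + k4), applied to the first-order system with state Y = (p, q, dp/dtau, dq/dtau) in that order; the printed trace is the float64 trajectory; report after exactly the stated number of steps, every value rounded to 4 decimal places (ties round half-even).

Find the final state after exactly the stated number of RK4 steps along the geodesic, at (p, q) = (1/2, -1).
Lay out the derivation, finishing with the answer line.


f(Y) = (dp/dtau, dq/dtau, -Gamma^p_ij Y'^i Y'^j, -Gamma^q_ij Y'^i Y'^j) with the Gammas evaluated at the stage position; h = 0.050000; intermediate values shown to 6 dp
step 0: p = 0.5000, q = -1.0000, dp/dtau = -1.0000, dq/dtau = -1.0000
step 1:
  k1: at (p, q) = (0.500000, -1.000000), (dp/dtau, dq/dtau) = (-1.000000, -1.000000); Gamma_ppp = 0.168326, Gamma_ppq = 0.000000, Gamma_pqq = -2.097059, Gamma_qpp = 0.000000, Gamma_qpq = 0.414716, Gamma_qqq = 0.000000; k1 = (-1.000000, -1.000000, 1.928733, -0.829431)
  k2: at (p, q) = (0.475000, -1.025000), (dp/dtau, dq/dtau) = (-0.951782, -1.020736); Gamma_ppp = 0.168930, Gamma_ppq = 0.000000, Gamma_pqq = -2.082814, Gamma_qpp = 0.000000, Gamma_qpq = 0.417022, Gamma_qqq = 0.000000; k2 = (-0.951782, -1.020736, 2.017056, -0.810289)
  k3: at (p, q) = (0.476205, -1.025518), (dp/dtau, dq/dtau) = (-0.949574, -1.020257); Gamma_ppp = 0.168900, Gamma_ppq = 0.000000, Gamma_pqq = -2.083501, Gamma_qpp = 0.000000, Gamma_qpq = 0.416910, Gamma_qqq = 0.000000; k3 = (-0.949574, -1.020257, 2.016472, -0.807813)
  k4: at (p, q) = (0.452521, -1.051013), (dp/dtau, dq/dtau) = (-0.899176, -1.040391); Gamma_ppp = 0.169475, Gamma_ppq = 0.000000, Gamma_pqq = -2.069998, Gamma_qpp = 0.000000, Gamma_qpq = 0.419119, Gamma_qqq = 0.000000; k4 = (-0.899176, -1.040391, 2.103569, -0.784168)
  Y <- Y + (h/6)(k1 + 2k2 + 2k3 + k4): p = 0.4525, q = -1.0510, dp/dtau = -0.8992, dq/dtau = -1.0404
step 2:
  k1: at (p, q) = (0.452484, -1.051020), (dp/dtau, dq/dtau) = (-0.899172, -1.040415); Gamma_ppp = 0.169476, Gamma_ppq = 0.000000, Gamma_pqq = -2.069977, Gamma_qpp = 0.000000, Gamma_qpq = 0.419123, Gamma_qqq = 0.000000; k1 = (-0.899172, -1.040415, 2.103651, -0.784189)
  k2: at (p, q) = (0.430005, -1.077030), (dp/dtau, dq/dtau) = (-0.846581, -1.060020); Gamma_ppp = 0.170025, Gamma_ppq = 0.000000, Gamma_pqq = -2.057153, Gamma_qpp = 0.000000, Gamma_qpq = 0.421242, Gamma_qqq = 0.000000; k2 = (-0.846581, -1.060020, 2.189647, -0.756039)
  k3: at (p, q) = (0.431320, -1.077520), (dp/dtau, dq/dtau) = (-0.844431, -1.059316); Gamma_ppp = 0.169993, Gamma_ppq = 0.000000, Gamma_pqq = -2.057904, Gamma_qpp = 0.000000, Gamma_qpq = 0.421118, Gamma_qqq = 0.000000; k3 = (-0.844431, -1.059316, 2.188062, -0.753396)
  k4: at (p, q) = (0.410263, -1.103986), (dp/dtau, dq/dtau) = (-0.789769, -1.078085); Gamma_ppp = 0.170509, Gamma_ppq = 0.000000, Gamma_pqq = -2.045884, Gamma_qpp = 0.000000, Gamma_qpq = 0.423123, Gamma_qqq = 0.000000; k4 = (-0.789769, -1.078085, 2.271511, -0.720525)
  Y <- Y + (h/6)(k1 + 2k2 + 2k3 + k4): p = 0.4102, q = -1.1040, dp/dtau = -0.7898, dq/dtau = -1.0781
step 3:
  k1: at (p, q) = (0.410226, -1.103996), (dp/dtau, dq/dtau) = (-0.789751, -1.078112); Gamma_ppp = 0.170509, Gamma_ppq = 0.000000, Gamma_pqq = -2.045863, Gamma_qpp = 0.000000, Gamma_qpq = 0.423126, Gamma_qqq = 0.000000; k1 = (-0.789751, -1.078112, 2.271610, -0.720532)
  k2: at (p, q) = (0.390482, -1.130949), (dp/dtau, dq/dtau) = (-0.732960, -1.096125); Gamma_ppp = 0.170995, Gamma_ppq = 0.000000, Gamma_pqq = -2.034588, Gamma_qpp = 0.000000, Gamma_qpq = 0.425024, Gamma_qqq = 0.000000; k2 = (-0.732960, -1.096125, 2.352672, -0.682943)
  k3: at (p, q) = (0.391902, -1.131399), (dp/dtau, dq/dtau) = (-0.730934, -1.095185); Gamma_ppp = 0.170960, Gamma_ppq = 0.000000, Gamma_pqq = -2.035399, Gamma_qpp = 0.000000, Gamma_qpq = 0.424887, Gamma_qqq = 0.000000; k3 = (-0.730934, -1.095185, 2.349981, -0.680251)
  k4: at (p, q) = (0.373680, -1.158755), (dp/dtau, dq/dtau) = (-0.672251, -1.112124); Gamma_ppp = 0.171411, Gamma_ppq = 0.000000, Gamma_pqq = -2.024987, Gamma_qpp = 0.000000, Gamma_qpq = 0.426654, Gamma_qqq = 0.000000; k4 = (-0.672251, -1.112124, 2.427080, -0.637956)
  Y <- Y + (h/6)(k1 + 2k2 + 2k3 + k4): p = 0.3736, q = -1.1588, dp/dtau = -0.6722, dq/dtau = -1.1122

Answer: p = 0.3736, q = -1.1588, dp/dtau = -0.6722, dq/dtau = -1.1122


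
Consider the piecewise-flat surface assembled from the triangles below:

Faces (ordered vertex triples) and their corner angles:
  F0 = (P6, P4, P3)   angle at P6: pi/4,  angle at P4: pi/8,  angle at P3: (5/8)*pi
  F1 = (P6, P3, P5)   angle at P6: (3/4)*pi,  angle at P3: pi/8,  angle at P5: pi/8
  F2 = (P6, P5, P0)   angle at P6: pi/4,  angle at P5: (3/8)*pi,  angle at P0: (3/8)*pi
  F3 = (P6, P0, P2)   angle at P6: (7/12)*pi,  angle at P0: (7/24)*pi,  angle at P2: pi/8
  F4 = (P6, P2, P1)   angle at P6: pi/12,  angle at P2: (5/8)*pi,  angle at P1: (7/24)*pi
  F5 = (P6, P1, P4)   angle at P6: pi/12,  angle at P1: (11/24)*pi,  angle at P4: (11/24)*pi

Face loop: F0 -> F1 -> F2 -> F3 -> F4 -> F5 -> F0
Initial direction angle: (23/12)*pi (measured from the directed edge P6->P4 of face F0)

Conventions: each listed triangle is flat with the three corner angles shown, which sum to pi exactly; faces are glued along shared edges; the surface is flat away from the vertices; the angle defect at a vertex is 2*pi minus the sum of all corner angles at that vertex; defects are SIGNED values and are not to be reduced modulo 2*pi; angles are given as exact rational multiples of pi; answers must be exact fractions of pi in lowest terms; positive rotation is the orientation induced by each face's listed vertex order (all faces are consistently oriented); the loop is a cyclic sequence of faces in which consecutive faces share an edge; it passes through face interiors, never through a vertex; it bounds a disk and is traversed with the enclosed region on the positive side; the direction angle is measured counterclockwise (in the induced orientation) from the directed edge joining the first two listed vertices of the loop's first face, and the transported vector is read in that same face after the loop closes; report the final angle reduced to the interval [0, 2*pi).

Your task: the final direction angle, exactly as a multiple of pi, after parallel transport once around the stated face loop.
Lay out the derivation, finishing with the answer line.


enclosed vertex P6: corner angles sum to 2*pi, defect = 2*pi - 2*pi = 0
final direction = starting direction + enclosed defect total, reduced mod 2*pi (induced orientation)
final angle = (23/12)*pi + 0 = (23/12)*pi (mod 2*pi)

Answer: final direction angle = (23/12)*pi


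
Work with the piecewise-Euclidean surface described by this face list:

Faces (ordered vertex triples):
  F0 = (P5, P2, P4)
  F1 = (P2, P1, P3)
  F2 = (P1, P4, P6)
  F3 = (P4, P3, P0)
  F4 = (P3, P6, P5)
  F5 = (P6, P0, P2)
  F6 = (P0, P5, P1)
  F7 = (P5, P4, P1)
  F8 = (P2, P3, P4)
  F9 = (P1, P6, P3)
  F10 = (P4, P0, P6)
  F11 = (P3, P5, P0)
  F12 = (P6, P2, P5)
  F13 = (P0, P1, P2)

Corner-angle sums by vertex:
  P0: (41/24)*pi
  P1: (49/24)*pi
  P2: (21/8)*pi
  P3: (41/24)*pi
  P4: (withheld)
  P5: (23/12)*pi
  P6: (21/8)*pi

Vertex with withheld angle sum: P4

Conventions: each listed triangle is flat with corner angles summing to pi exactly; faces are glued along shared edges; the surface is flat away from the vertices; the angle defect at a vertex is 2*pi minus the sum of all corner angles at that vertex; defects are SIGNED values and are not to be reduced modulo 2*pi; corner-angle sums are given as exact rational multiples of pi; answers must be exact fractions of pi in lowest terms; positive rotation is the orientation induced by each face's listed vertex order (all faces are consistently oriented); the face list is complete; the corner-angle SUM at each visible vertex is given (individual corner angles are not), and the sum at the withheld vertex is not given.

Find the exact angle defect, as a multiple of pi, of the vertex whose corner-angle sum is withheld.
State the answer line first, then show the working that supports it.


Answer: defect(P4) = (5/8)*pi

V = 7, E = 21, F = 14; chi = V - E + F = 0
Gauss-Bonnet: total defect = 2*pi*chi = 0; visible defects sum to (-5/8)*pi


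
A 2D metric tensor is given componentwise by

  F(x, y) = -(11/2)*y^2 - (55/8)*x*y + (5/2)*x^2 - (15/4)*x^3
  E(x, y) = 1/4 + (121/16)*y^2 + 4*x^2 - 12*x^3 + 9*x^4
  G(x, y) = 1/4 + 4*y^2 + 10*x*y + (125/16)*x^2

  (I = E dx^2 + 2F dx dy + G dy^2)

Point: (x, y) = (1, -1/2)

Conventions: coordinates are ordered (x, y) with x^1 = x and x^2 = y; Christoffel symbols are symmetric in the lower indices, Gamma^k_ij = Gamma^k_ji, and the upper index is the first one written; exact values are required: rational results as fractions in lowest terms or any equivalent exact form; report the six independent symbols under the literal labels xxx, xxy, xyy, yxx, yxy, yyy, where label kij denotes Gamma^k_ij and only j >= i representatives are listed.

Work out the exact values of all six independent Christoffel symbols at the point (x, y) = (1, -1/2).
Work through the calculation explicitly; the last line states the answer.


E = 201/64, F = 13/16, G = 65/16 at the point
E_x = 8, E_y = -121/16, F_x = -45/16, F_y = -11/8, G_x = 85/8, G_y = 6
EG - F^2 = 12389/1024;  g^inv = (1024/12389) * [[65/16, -13/16], [-13/16, 201/64]]
first-kind symbols [ij,l] = (1/2)(d_i g_jl + d_j g_il - d_l g_ij): [xx,x] = E_x/2 = 4, [xx,y] = F_x - E_y/2 = 31/32, [xy,x] = E_y/2 = -121/32, [xy,y] = G_x/2 = 85/16, [yy,x] = F_y - G_x/2 = -107/16, [yy,y] = G_y/2 = 3
Gamma^x_ij = (G*[ij,x] - F*[ij,y])/(EG - F^2), Gamma^y_ij = (E*[ij,y] - F*[ij,x])/(EG - F^2)

Answer: Gamma_xxx = 1218/953, Gamma_xxy = -1550/953, Gamma_xyy = -2332/953, Gamma_yxx = -425/24778, Gamma_yxy = 20231/12389, Gamma_yyy = 15212/12389


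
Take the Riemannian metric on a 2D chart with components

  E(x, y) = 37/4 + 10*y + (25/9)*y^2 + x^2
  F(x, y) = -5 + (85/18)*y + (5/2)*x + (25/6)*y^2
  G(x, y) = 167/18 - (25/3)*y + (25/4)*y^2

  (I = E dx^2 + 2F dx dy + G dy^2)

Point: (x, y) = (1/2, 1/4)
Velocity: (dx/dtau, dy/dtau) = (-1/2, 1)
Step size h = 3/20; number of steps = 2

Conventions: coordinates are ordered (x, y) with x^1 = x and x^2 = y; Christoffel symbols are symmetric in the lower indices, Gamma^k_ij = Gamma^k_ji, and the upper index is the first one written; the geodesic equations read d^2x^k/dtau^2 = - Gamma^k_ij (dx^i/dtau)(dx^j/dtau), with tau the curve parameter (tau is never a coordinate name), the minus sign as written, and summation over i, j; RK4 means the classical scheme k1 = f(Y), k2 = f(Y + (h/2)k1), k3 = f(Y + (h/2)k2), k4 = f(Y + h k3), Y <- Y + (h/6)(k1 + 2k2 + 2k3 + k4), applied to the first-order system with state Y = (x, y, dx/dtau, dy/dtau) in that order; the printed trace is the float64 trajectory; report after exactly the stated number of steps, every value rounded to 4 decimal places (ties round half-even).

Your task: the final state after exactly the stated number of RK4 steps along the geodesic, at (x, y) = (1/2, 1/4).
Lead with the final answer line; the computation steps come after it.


Answer: x = 0.3453, y = 0.5679, dx/dtau = -0.5424, dy/dtau = 1.1119

f(Y) = (dx/dtau, dy/dtau, -Gamma^x_ij Y'^i Y'^j, -Gamma^y_ij Y'^i Y'^j) with the Gammas evaluated at the stage position; h = 0.150000; intermediate values shown to 6 dp
step 0: x = 0.5000, y = 0.2500, dx/dtau = -0.5000, dy/dtau = 1.0000
step 1:
  k1: at (x, y) = (0.500000, 0.250000), (dx/dtau, dy/dtau) = (-0.500000, 1.000000); Gamma_xxx = -0.041187, Gamma_xxy = 0.496434, Gamma_xyy = 0.524188, Gamma_yxx = -0.433687, Gamma_yxy = 0.151123, Gamma_yyy = -0.183756; k1 = (-0.500000, 1.000000, -0.017457, 0.443301)
  k2: at (x, y) = (0.462500, 0.325000), (dx/dtau, dy/dtau) = (-0.501309, 1.033248); Gamma_xxx = -0.033308, Gamma_xxy = 0.471311, Gamma_xyy = 0.549220, Gamma_yxx = -0.479283, Gamma_yxy = 0.121839, Gamma_yyy = -0.153392; k2 = (-0.501309, 1.033248, -0.089721, 0.410430)
  k3: at (x, y) = (0.462402, 0.327494), (dx/dtau, dy/dtau) = (-0.506729, 1.030782); Gamma_xxx = -0.032772, Gamma_xxy = 0.470433, Gamma_xyy = 0.549894, Gamma_yxx = -0.480725, Gamma_yxy = 0.120597, Gamma_yyy = -0.152679; k3 = (-0.506729, 1.030782, -0.084414, 0.411644)
  k4: at (x, y) = (0.423991, 0.404617), (dx/dtau, dy/dtau) = (-0.512662, 1.061747); Gamma_xxx = -0.020527, Gamma_xxy = 0.448024, Gamma_xyy = 0.568859, Gamma_yxx = -0.526987, Gamma_yxy = 0.087105, Gamma_yyy = -0.125765; k4 = (-0.512662, 1.061747, -0.148149, 0.375106)
  Y <- Y + (h/6)(k1 + 2k2 + 2k3 + k4): x = 0.4243, y = 0.4047, dx/dtau = -0.5128, dy/dtau = 1.0616
step 2:
  k1: at (x, y) = (0.424282, 0.404745), (dx/dtau, dy/dtau) = (-0.512847, 1.061564); Gamma_xxx = -0.020443, Gamma_xxy = 0.447968, Gamma_xyy = 0.568874, Gamma_yxx = -0.527048, Gamma_yxy = 0.086986, Gamma_yyy = -0.125799; k1 = (-0.512847, 1.061564, -0.147932, 0.375099)
  k2: at (x, y) = (0.385818, 0.484362), (dx/dtau, dy/dtau) = (-0.523942, 1.089696); Gamma_xxx = -0.003782, Gamma_xxy = 0.428584, Gamma_xyy = 0.582729, Gamma_yxx = -0.573722, Gamma_yxy = 0.049241, Gamma_yyy = -0.102914; k2 = (-0.523942, 1.089696, -0.201528, 0.335926)
  k3: at (x, y) = (0.384986, 0.486472), (dx/dtau, dy/dtau) = (-0.527961, 1.086758); Gamma_xxx = -0.003261, Gamma_xxy = 0.428117, Gamma_xyy = 0.583025, Gamma_yxx = -0.574938, Gamma_yxy = 0.048173, Gamma_yyy = -0.102414; k3 = (-0.527961, 1.086758, -0.196390, 0.336496)
  k4: at (x, y) = (0.345087, 0.567759), (dx/dtau, dy/dtau) = (-0.542305, 1.112038); Gamma_xxx = 0.017241, Gamma_xxy = 0.412613, Gamma_xyy = 0.592397, Gamma_yxx = -0.621105, Gamma_yxy = 0.007111, Gamma_yyy = -0.084008; k4 = (-0.542305, 1.112038, -0.239982, 0.295128)
  Y <- Y + (h/6)(k1 + 2k2 + 2k3 + k4): x = 0.3453, y = 0.5679, dx/dtau = -0.5424, dy/dtau = 1.1119


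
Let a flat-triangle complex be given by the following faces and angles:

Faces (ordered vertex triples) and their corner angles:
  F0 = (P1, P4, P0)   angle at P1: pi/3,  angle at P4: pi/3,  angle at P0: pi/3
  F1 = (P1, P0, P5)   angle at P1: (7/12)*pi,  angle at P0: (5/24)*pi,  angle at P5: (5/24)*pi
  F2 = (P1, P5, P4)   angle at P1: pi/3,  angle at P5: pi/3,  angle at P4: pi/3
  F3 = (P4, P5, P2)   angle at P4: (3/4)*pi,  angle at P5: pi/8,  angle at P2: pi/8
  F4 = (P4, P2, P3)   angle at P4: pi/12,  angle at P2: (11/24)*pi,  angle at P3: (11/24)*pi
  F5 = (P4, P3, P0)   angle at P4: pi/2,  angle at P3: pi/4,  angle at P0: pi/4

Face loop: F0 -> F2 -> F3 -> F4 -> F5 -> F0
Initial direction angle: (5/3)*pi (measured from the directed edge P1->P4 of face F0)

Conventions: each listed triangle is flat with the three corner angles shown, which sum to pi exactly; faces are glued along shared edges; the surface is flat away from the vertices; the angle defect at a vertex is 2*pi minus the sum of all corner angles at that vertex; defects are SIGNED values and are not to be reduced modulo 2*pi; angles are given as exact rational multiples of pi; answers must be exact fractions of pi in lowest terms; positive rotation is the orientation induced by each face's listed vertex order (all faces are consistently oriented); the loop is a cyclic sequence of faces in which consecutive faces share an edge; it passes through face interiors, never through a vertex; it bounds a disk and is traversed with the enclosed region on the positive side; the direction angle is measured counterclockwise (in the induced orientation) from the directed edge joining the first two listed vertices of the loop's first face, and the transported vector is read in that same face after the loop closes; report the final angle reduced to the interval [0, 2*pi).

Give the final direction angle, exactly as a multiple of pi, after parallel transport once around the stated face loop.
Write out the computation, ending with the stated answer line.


enclosed vertex P4: corner angles sum to 2*pi, defect = 2*pi - 2*pi = 0
holonomy = initial angle + sum of enclosed defects (mod 2*pi), positive in the induced orientation
final angle = (5/3)*pi + 0 = (5/3)*pi (mod 2*pi)

Answer: final direction angle = (5/3)*pi


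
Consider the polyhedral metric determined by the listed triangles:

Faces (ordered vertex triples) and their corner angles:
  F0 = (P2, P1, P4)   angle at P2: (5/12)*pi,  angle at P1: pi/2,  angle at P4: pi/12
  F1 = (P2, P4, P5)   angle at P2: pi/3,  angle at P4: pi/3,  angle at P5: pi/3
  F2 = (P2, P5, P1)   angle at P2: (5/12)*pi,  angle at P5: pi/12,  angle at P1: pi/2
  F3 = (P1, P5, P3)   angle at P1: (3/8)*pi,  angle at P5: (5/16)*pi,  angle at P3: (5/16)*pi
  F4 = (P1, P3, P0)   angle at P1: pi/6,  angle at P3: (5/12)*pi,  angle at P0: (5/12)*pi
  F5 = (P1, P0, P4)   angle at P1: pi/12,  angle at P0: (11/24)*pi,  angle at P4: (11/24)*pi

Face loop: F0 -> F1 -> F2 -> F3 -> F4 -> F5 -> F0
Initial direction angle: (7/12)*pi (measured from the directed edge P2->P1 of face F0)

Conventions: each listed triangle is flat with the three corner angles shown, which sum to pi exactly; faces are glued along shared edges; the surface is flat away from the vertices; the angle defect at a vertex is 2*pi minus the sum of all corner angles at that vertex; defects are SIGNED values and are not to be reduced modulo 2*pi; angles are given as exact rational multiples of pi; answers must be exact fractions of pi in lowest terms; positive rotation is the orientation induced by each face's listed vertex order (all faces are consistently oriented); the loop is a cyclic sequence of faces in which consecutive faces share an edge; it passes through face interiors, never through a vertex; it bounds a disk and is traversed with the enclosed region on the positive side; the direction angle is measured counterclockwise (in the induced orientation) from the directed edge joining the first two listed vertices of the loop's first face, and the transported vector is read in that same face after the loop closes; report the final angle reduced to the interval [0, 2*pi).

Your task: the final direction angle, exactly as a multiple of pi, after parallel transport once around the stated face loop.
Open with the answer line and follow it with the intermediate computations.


Answer: final direction angle = (43/24)*pi

enclosed vertex P1: corner angles sum to (13/8)*pi, defect = 2*pi - (13/8)*pi = (3/8)*pi
enclosed vertex P2: corner angles sum to (7/6)*pi, defect = 2*pi - (7/6)*pi = (5/6)*pi
transport around the loop rotates by the sum of enclosed defects; add to the initial angle mod 2*pi
final angle = (7/12)*pi + (29/24)*pi = (43/24)*pi (mod 2*pi)


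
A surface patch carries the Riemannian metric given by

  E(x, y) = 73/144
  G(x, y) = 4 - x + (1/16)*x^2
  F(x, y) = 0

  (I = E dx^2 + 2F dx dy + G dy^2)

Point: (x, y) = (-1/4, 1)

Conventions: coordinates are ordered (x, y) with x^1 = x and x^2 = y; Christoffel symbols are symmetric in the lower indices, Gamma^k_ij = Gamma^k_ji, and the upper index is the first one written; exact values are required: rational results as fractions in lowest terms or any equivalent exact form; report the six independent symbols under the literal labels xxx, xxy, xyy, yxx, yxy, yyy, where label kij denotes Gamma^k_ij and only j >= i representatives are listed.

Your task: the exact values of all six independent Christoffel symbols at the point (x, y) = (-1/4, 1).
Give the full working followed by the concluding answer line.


E = 73/144, F = 0, G = 1089/256 at the point
E_x = 0, E_y = 0, F_x = 0, F_y = 0, G_x = -33/32, G_y = 0
EG - F^2 = 8833/4096;  g^inv = (4096/8833) * [[1089/256, 0], [0, 73/144]]
first-kind symbols [ij,l] = (1/2)(d_i g_jl + d_j g_il - d_l g_ij): [xx,x] = E_x/2 = 0, [xx,y] = F_x - E_y/2 = 0, [xy,x] = E_y/2 = 0, [xy,y] = G_x/2 = -33/64, [yy,x] = F_y - G_x/2 = 33/64, [yy,y] = G_y/2 = 0
Gamma^x_ij = (G*[ij,x] - F*[ij,y])/(EG - F^2), Gamma^y_ij = (E*[ij,y] - F*[ij,x])/(EG - F^2)

Answer: Gamma_xxx = 0, Gamma_xxy = 0, Gamma_xyy = 297/292, Gamma_yxx = 0, Gamma_yxy = -4/33, Gamma_yyy = 0


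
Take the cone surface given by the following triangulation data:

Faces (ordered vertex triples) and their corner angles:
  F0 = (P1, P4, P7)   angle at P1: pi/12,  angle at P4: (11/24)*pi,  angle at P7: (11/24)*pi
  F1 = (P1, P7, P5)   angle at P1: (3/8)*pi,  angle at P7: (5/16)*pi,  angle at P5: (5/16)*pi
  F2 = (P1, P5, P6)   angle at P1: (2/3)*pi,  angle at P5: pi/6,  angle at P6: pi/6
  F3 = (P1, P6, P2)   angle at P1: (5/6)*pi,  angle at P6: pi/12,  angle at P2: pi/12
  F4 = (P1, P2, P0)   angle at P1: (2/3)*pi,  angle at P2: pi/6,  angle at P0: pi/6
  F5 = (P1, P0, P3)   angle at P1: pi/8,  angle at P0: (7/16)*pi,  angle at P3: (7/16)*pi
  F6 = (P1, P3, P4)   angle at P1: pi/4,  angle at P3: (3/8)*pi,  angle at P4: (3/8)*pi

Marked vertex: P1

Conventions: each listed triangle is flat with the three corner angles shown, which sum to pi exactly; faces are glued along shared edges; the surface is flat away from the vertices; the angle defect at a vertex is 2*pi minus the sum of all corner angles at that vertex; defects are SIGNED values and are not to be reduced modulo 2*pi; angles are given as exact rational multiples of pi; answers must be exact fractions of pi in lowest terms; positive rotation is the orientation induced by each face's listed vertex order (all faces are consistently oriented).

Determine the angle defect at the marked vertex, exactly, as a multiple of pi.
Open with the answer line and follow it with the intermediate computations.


Answer: defect(P1) = -pi

Sum of corner angles at P1: 3*pi
defect = 2*pi - 3*pi


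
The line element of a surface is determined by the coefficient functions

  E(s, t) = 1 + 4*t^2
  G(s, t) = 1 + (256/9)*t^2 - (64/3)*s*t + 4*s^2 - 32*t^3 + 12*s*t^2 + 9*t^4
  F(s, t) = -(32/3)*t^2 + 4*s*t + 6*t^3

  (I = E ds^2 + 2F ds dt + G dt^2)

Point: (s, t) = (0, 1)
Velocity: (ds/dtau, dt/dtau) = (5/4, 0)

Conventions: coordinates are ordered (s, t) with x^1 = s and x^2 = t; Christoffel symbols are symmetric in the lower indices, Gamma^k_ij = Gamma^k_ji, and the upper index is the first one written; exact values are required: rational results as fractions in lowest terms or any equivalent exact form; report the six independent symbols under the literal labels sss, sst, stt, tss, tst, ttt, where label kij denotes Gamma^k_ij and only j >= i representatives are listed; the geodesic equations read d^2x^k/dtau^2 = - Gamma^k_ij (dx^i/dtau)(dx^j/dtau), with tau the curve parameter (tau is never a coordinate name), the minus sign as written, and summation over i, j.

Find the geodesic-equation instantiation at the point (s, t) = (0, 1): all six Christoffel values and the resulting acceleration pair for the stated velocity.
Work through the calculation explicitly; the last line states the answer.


E = 5, F = -14/3, G = 58/9 at the point
E_s = 0, E_t = 8, F_s = 4, F_t = -10/3, G_s = -28/3, G_t = -28/9
EG - F^2 = 94/9;  g^inv = (9/94) * [[58/9, 14/3], [14/3, 5]]
first-kind symbols [ij,l] = (1/2)(d_i g_jl + d_j g_il - d_l g_ij): [ss,s] = E_s/2 = 0, [ss,t] = F_s - E_t/2 = 0, [st,s] = E_t/2 = 4, [st,t] = G_s/2 = -14/3, [tt,s] = F_t - G_s/2 = 4/3, [tt,t] = G_t/2 = -14/9
Gamma^s_ij = (G*[ij,s] - F*[ij,t])/(EG - F^2), Gamma^t_ij = (E*[ij,t] - F*[ij,s])/(EG - F^2)
Gamma_sss = 0, Gamma_sst = 18/47, Gamma_stt = 6/47, Gamma_tss = 0, Gamma_tst = -21/47, Gamma_ttt = -7/47
d^2s/dtau^2 = -(Gamma_sss*(5/4)^2 + 2*Gamma_sst*(5/4)*(0) + Gamma_stt*(0)^2) = 0
d^2t/dtau^2 = -(Gamma_tss*(5/4)^2 + 2*Gamma_tst*(5/4)*(0) + Gamma_ttt*(0)^2) = 0

Answer: Gamma_sss = 0, Gamma_sst = 18/47, Gamma_stt = 6/47, Gamma_tss = 0, Gamma_tst = -21/47, Gamma_ttt = -7/47; accelerations (d^2s/dtau^2, d^2t/dtau^2) = (0, 0)
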